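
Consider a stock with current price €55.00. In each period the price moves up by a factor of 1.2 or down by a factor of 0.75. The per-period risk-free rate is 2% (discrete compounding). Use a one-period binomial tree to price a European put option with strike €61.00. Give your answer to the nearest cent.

Risk-neutral probability p = (1 + 0.02 − 0.75)/(1.2 − 0.75) = 0.2700/0.4500 = 0.6000
Terminal stock prices: S_u = 66, S_d = 41.25
Terminal payoffs (K − S): max(-5, 0) = 0, max(19.75, 0) = 19.75
Node 0 (S = 55): V_0 = 1/1.02·[0.6000·0.0000 + 0.4000·19.7500] = 7.7451

€7.75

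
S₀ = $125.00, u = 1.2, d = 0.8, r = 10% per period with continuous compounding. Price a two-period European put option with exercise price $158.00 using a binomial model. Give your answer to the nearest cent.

Risk-neutral probability p = (e^0.1 − 0.8)/(1.2 − 0.8) = 0.3052/0.4000 = 0.7629
Terminal stock prices: S_uu = 180, S_ud = 120, S_dd = 80
Terminal payoffs (K − S): max(-22, 0) = 0, max(38, 0) = 38, max(78, 0) = 78
Node u (S = 150): V_u = e^(−0.1)·[0.7629·0.0000 + 0.2371·38.0000] = 8.1515
Node d (S = 100): V_d = e^(−0.1)·[0.7629·38.0000 + 0.2371·78.0000] = 42.9643
Node 0 (S = 125): V_0 = e^(−0.1)·[0.7629·8.1515 + 0.2371·42.9643] = 14.8435

$14.84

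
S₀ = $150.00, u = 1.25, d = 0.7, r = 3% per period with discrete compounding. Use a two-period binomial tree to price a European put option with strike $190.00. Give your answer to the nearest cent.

$44.15

Risk-neutral probability p = (1 + 0.03 − 0.7)/(1.25 − 0.7) = 0.3300/0.5500 = 0.6000
Terminal stock prices: S_uu = 234.4, S_ud = 131.2, S_dd = 73.5
Terminal payoffs (K − S): max(-44.38, 0) = 0, max(58.75, 0) = 58.75, max(116.5, 0) = 116.5
Node u (S = 187.5): V_u = 1/1.03·[0.6000·0.0000 + 0.4000·58.7500] = 22.8155
Node d (S = 105): V_d = 1/1.03·[0.6000·58.7500 + 0.4000·116.5000] = 79.4660
Node 0 (S = 150): V_0 = 1/1.03·[0.6000·22.8155 + 0.4000·79.4660] = 44.1512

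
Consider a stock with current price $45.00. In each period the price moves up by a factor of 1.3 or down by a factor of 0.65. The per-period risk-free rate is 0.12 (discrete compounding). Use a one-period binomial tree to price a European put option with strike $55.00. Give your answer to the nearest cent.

$6.37

Risk-neutral probability p = (1 + 0.12 − 0.65)/(1.3 − 0.65) = 0.4700/0.6500 = 0.7231
Terminal stock prices: S_u = 58.5, S_d = 29.25
Terminal payoffs (K − S): max(-3.5, 0) = 0, max(25.75, 0) = 25.75
Node 0 (S = 45): V_0 = 1/1.12·[0.7231·0.0000 + 0.2769·25.7500] = 6.3668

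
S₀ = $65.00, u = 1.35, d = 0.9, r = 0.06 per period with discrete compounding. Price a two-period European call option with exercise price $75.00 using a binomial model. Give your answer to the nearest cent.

Risk-neutral probability p = (1 + 0.06 − 0.9)/(1.35 − 0.9) = 0.1600/0.4500 = 0.3556
Terminal stock prices: S_uu = 118.5, S_ud = 78.98, S_dd = 52.65
Terminal payoffs (S − K): max(43.46, 0) = 43.46, max(3.975, 0) = 3.975, max(-22.35, 0) = 0
Node u (S = 87.75): V_u = 1/1.06·[0.3556·43.4625 + 0.6444·3.9750] = 16.9953
Node d (S = 58.5): V_d = 1/1.06·[0.3556·3.9750 + 0.6444·0.0000] = 1.3333
Node 0 (S = 65): V_0 = 1/1.06·[0.3556·16.9953 + 0.6444·1.3333] = 6.5113

$6.51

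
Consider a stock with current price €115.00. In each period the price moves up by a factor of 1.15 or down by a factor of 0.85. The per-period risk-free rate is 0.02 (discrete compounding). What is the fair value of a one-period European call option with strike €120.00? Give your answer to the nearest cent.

€6.81

Risk-neutral probability p = (1 + 0.02 − 0.85)/(1.15 − 0.85) = 0.1700/0.3000 = 0.5667
Terminal stock prices: S_u = 132.2, S_d = 97.75
Terminal payoffs (S − K): max(12.25, 0) = 12.25, max(-22.25, 0) = 0
Node 0 (S = 115): V_0 = 1/1.02·[0.5667·12.2500 + 0.4333·0.0000] = 6.8056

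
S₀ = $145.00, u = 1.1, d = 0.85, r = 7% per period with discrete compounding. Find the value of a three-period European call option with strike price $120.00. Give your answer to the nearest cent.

$47.24

Risk-neutral probability p = (1 + 0.07 − 0.85)/(1.1 − 0.85) = 0.2200/0.2500 = 0.8800
Terminal stock prices: S_uuu = 193, S_uud = 149.1, S_udd = 115.2, S_ddd = 89.05
Terminal payoffs (S − K): max(73, 0) = 73, max(29.13, 0) = 29.13, max(-4.761, 0) = 0, max(-30.95, 0) = 0
Node uu (S = 175.5): V_uu = 1/1.07·[0.8800·72.9950 + 0.1200·29.1325] = 63.3005
Node ud (S = 135.6): V_ud = 1/1.07·[0.8800·29.1325 + 0.1200·0.0000] = 23.9594
Node dd (S = 104.8): V_dd = 1/1.07·[0.8800·0.0000 + 0.1200·0.0000] = 0.0000
Node u (S = 159.5): V_u = 1/1.07·[0.8800·63.3005 + 0.1200·23.9594] = 54.7472
Node d (S = 123.2): V_d = 1/1.07·[0.8800·23.9594 + 0.1200·0.0000] = 19.7050
Node 0 (S = 145): V_0 = 1/1.07·[0.8800·54.7472 + 0.1200·19.7050] = 47.2357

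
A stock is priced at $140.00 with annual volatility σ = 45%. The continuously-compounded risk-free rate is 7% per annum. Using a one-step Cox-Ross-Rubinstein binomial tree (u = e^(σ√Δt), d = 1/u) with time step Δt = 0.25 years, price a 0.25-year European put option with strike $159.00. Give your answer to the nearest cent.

$23.99

CRR parameters: u = e^(σ√Δt) = e^(0.45·√0.25) = 1.2523, d = 1/u = 0.7985
Per-period rate: rΔt = 0.07·0.25 = 0.0175, so R = e^0.0175 = 1.0177
Risk-neutral probability p = (e^0.0175 − 0.7985)/(1.2523 − 0.7985) = 0.2191/0.4538 = 0.4829
Terminal stock prices: S_u = 175.3, S_d = 111.8
Terminal payoffs (K − S): max(-16.33, 0) = 0, max(47.21, 0) = 47.21
Node 0 (S = 140): V_0 = e^(−0.0175)·[0.4829·0.0000 + 0.5171·47.2077] = 23.9882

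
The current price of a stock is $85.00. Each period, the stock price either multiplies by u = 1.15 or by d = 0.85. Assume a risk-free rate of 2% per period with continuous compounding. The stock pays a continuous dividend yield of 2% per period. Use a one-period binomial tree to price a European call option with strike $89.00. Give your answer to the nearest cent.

Per-period risk-free factor R = e^0.02 = 1.0202; dividend-adjusted growth = e^(0.02−0.02) = 1.0000.
Risk-neutral probability p = (1.0000 − 0.85)/(1.15 − 0.85) = 0.1500/0.3000 = 0.5000
Terminal stock prices: S_u = 97.75, S_d = 72.25
Terminal payoffs (S − K): max(8.75, 0) = 8.75, max(-16.75, 0) = 0
Node 0 (S = 85): V_0 = e^(−0.02)·[0.5000·8.7500 + 0.5000·0.0000] = 4.2884

$4.29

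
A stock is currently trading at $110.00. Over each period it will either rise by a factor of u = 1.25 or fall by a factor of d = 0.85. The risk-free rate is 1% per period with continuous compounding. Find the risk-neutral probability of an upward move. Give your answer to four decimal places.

Risk-neutral probability p = (e^0.01 − 0.85)/(1.25 − 0.85) = 0.1601/0.4000 = 0.4001

p = 0.4001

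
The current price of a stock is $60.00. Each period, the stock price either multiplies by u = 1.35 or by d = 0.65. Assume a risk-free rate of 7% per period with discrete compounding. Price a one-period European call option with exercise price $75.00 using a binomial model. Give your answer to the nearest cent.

$3.36

Risk-neutral probability p = (1 + 0.07 − 0.65)/(1.35 − 0.65) = 0.4200/0.7000 = 0.6000
Terminal stock prices: S_u = 81, S_d = 39
Terminal payoffs (S − K): max(6, 0) = 6, max(-36, 0) = 0
Node 0 (S = 60): V_0 = 1/1.07·[0.6000·6.0000 + 0.4000·0.0000] = 3.3645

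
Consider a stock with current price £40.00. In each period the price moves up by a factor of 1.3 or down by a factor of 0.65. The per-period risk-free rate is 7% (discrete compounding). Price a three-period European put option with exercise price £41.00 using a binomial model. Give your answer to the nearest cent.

£4.86

Risk-neutral probability p = (1 + 0.07 − 0.65)/(1.3 − 0.65) = 0.4200/0.6500 = 0.6462
Terminal stock prices: S_uuu = 87.88, S_uud = 43.94, S_udd = 21.97, S_ddd = 10.98
Terminal payoffs (K − S): max(-46.88, 0) = 0, max(-2.94, 0) = 0, max(19.03, 0) = 19.03, max(30.02, 0) = 30.02
Node uu (S = 67.6): V_uu = 1/1.07·[0.6462·0.0000 + 0.3538·0.0000] = 0.0000
Node ud (S = 33.8): V_ud = 1/1.07·[0.6462·0.0000 + 0.3538·19.0300] = 6.2932
Node dd (S = 16.9): V_dd = 1/1.07·[0.6462·19.0300 + 0.3538·30.0150] = 21.4178
Node u (S = 52): V_u = 1/1.07·[0.6462·0.0000 + 0.3538·6.2932] = 2.0811
Node d (S = 26): V_d = 1/1.07·[0.6462·6.2932 + 0.3538·21.4178] = 10.8831
Node 0 (S = 40): V_0 = 1/1.07·[0.6462·2.0811 + 0.3538·10.8831] = 4.8558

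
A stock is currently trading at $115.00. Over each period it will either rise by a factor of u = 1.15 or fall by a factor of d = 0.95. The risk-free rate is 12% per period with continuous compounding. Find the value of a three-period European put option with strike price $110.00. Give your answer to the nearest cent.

Risk-neutral probability p = (e^0.12 − 0.95)/(1.15 − 0.95) = 0.1775/0.2000 = 0.8875
Terminal stock prices: S_uuu = 174.9, S_uud = 144.5, S_udd = 119.4, S_ddd = 98.6
Terminal payoffs (K − S): max(-64.9, 0) = 0, max(-34.48, 0) = 0, max(-9.356, 0) = 0, max(11.4, 0) = 11.4
Node uu (S = 152.1): V_uu = e^(−0.12)·[0.8875·0.0000 + 0.1125·0.0000] = 0.0000
Node ud (S = 125.6): V_ud = e^(−0.12)·[0.8875·0.0000 + 0.1125·0.0000] = 0.0000
Node dd (S = 103.8): V_dd = e^(−0.12)·[0.8875·0.0000 + 0.1125·11.4019] = 1.1378
Node u (S = 132.2): V_u = e^(−0.12)·[0.8875·0.0000 + 0.1125·0.0000] = 0.0000
Node d (S = 109.2): V_d = e^(−0.12)·[0.8875·0.0000 + 0.1125·1.1378] = 0.1135
Node 0 (S = 115): V_0 = e^(−0.12)·[0.8875·0.0000 + 0.1125·0.1135] = 0.0113

$0.01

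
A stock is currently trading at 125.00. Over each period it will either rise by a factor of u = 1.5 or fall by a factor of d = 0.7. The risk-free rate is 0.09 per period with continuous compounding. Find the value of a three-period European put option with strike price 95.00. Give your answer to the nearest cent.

Risk-neutral probability p = (e^0.09 − 0.7)/(1.5 − 0.7) = 0.3942/0.8000 = 0.4927
Terminal stock prices: S_uuu = 421.9, S_uud = 196.9, S_udd = 91.87, S_ddd = 42.87
Terminal payoffs (K − S): max(-326.9, 0) = 0, max(-101.9, 0) = 0, max(3.125, 0) = 3.125, max(52.13, 0) = 52.13
Node uu (S = 281.2): V_uu = e^(−0.09)·[0.4927·0.0000 + 0.5073·0.0000] = 0.0000
Node ud (S = 131.2): V_ud = e^(−0.09)·[0.4927·0.0000 + 0.5073·3.1250] = 1.4488
Node dd (S = 61.25): V_dd = e^(−0.09)·[0.4927·3.1250 + 0.5073·52.1250] = 25.5735
Node u (S = 187.5): V_u = e^(−0.09)·[0.4927·0.0000 + 0.5073·1.4488] = 0.6717
Node d (S = 87.5): V_d = e^(−0.09)·[0.4927·1.4488 + 0.5073·25.5735] = 12.5088
Node 0 (S = 125): V_0 = e^(−0.09)·[0.4927·0.6717 + 0.5073·12.5088] = 6.1018

6.10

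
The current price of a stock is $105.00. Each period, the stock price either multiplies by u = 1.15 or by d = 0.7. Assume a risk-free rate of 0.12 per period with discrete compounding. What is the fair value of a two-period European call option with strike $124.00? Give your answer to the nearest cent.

$10.32

Risk-neutral probability p = (1 + 0.12 − 0.7)/(1.15 − 0.7) = 0.4200/0.4500 = 0.9333
Terminal stock prices: S_uu = 138.9, S_ud = 84.52, S_dd = 51.45
Terminal payoffs (S − K): max(14.86, 0) = 14.86, max(-39.48, 0) = 0, max(-72.55, 0) = 0
Node u (S = 120.7): V_u = 1/1.12·[0.9333·14.8625 + 0.0667·0.0000] = 12.3854
Node d (S = 73.5): V_d = 1/1.12·[0.9333·0.0000 + 0.0667·0.0000] = 0.0000
Node 0 (S = 105): V_0 = 1/1.12·[0.9333·12.3854 + 0.0667·0.0000] = 10.3212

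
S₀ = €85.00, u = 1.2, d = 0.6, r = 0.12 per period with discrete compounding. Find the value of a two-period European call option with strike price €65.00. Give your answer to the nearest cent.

Risk-neutral probability p = (1 + 0.12 − 0.6)/(1.2 − 0.6) = 0.5200/0.6000 = 0.8667
Terminal stock prices: S_uu = 122.4, S_ud = 61.2, S_dd = 30.6
Terminal payoffs (S − K): max(57.4, 0) = 57.4, max(-3.8, 0) = 0, max(-34.4, 0) = 0
Node u (S = 102): V_u = 1/1.12·[0.8667·57.4000 + 0.1333·0.0000] = 44.4167
Node d (S = 51): V_d = 1/1.12·[0.8667·0.0000 + 0.1333·0.0000] = 0.0000
Node 0 (S = 85): V_0 = 1/1.12·[0.8667·44.4167 + 0.1333·0.0000] = 34.3700

€34.37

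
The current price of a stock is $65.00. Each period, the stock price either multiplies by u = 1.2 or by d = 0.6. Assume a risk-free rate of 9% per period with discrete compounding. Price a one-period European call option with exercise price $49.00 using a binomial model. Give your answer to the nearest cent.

$21.73

Risk-neutral probability p = (1 + 0.09 − 0.6)/(1.2 − 0.6) = 0.4900/0.6000 = 0.8167
Terminal stock prices: S_u = 78, S_d = 39
Terminal payoffs (S − K): max(29, 0) = 29, max(-10, 0) = 0
Node 0 (S = 65): V_0 = 1/1.09·[0.8167·29.0000 + 0.1833·0.0000] = 21.7278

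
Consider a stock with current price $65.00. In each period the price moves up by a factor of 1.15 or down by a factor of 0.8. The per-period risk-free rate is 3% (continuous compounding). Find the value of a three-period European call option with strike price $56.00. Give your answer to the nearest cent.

Risk-neutral probability p = (e^0.03 − 0.8)/(1.15 − 0.8) = 0.2305/0.3500 = 0.6584
Terminal stock prices: S_uuu = 98.86, S_uud = 68.77, S_udd = 47.84, S_ddd = 33.28
Terminal payoffs (S − K): max(42.86, 0) = 42.86, max(12.77, 0) = 12.77, max(-8.16, 0) = 0, max(-22.72, 0) = 0
Node uu (S = 85.96): V_uu = e^(−0.03)·[0.6584·42.8569 + 0.3416·12.7700] = 31.6176
Node ud (S = 59.8): V_ud = e^(−0.03)·[0.6584·12.7700 + 0.3416·0.0000] = 8.1598
Node dd (S = 41.6): V_dd = e^(−0.03)·[0.6584·0.0000 + 0.3416·0.0000] = 0.0000
Node u (S = 74.75): V_u = e^(−0.03)·[0.6584·31.6176 + 0.3416·8.1598] = 22.9077
Node d (S = 52): V_d = e^(−0.03)·[0.6584·8.1598 + 0.3416·0.0000] = 5.2140
Node 0 (S = 65): V_0 = e^(−0.03)·[0.6584·22.9077 + 0.3416·5.2140] = 16.3658

$16.37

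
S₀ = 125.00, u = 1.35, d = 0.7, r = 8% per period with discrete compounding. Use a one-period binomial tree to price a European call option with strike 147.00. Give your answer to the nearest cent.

Risk-neutral probability p = (1 + 0.08 − 0.7)/(1.35 − 0.7) = 0.3800/0.6500 = 0.5846
Terminal stock prices: S_u = 168.8, S_d = 87.5
Terminal payoffs (S − K): max(21.75, 0) = 21.75, max(-59.5, 0) = 0
Node 0 (S = 125): V_0 = 1/1.08·[0.5846·21.7500 + 0.4154·0.0000] = 11.7735

11.77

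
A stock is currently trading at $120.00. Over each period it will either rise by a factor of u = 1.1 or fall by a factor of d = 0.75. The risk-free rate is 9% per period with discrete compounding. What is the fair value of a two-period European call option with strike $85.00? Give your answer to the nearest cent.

Risk-neutral probability p = (1 + 0.09 − 0.75)/(1.1 − 0.75) = 0.3400/0.3500 = 0.9714
Terminal stock prices: S_uu = 145.2, S_ud = 99, S_dd = 67.5
Terminal payoffs (S − K): max(60.2, 0) = 60.2, max(14, 0) = 14, max(-17.5, 0) = 0
Node u (S = 132): V_u = 1/1.09·[0.9714·60.2000 + 0.0286·14.0000] = 54.0183
Node d (S = 90): V_d = 1/1.09·[0.9714·14.0000 + 0.0286·0.0000] = 12.4771
Node 0 (S = 120): V_0 = 1/1.09·[0.9714·54.0183 + 0.0286·12.4771] = 48.4692

$48.47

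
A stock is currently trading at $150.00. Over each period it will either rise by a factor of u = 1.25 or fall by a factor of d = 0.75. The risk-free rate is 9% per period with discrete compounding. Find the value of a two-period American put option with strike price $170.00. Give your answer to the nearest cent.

$22.26

Risk-neutral probability p = (1 + 0.09 − 0.75)/(1.25 − 0.75) = 0.3400/0.5000 = 0.6800
Terminal stock prices: S_uu = 234.4, S_ud = 140.6, S_dd = 84.38
Terminal payoffs (K − S): max(-64.38, 0) = 0, max(29.38, 0) = 29.38, max(85.62, 0) = 85.62
Node u (S = 187.5): continuation = 1/1.09·[0.6800·0.0000 + 0.3200·29.3750] = 8.6239; exercise value = 0.0000 ≤ continuation, so V_u = 8.6239
Node d (S = 112.5): continuation = 1/1.09·[0.6800·29.3750 + 0.3200·85.6250] = 43.4633; exercise value = 57.5000 > continuation, so V_d = 57.5000 (exercise)
Node 0 (S = 150): continuation = 1/1.09·[0.6800·8.6239 + 0.3200·57.5000] = 22.2608; exercise value = 20.0000 ≤ continuation, so V_0 = 22.2608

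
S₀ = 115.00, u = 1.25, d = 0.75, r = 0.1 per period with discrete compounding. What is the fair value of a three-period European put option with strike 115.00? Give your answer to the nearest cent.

6.20

Risk-neutral probability p = (1 + 0.1 − 0.75)/(1.25 − 0.75) = 0.3500/0.5000 = 0.7000
Terminal stock prices: S_uuu = 224.6, S_uud = 134.8, S_udd = 80.86, S_ddd = 48.52
Terminal payoffs (K − S): max(-109.6, 0) = 0, max(-19.77, 0) = 0, max(34.14, 0) = 34.14, max(66.48, 0) = 66.48
Node uu (S = 179.7): V_uu = 1/1.1·[0.7000·0.0000 + 0.3000·0.0000] = 0.0000
Node ud (S = 107.8): V_ud = 1/1.1·[0.7000·0.0000 + 0.3000·34.1406] = 9.3111
Node dd (S = 64.69): V_dd = 1/1.1·[0.7000·34.1406 + 0.3000·66.4844] = 39.8580
Node u (S = 143.8): V_u = 1/1.1·[0.7000·0.0000 + 0.3000·9.3111] = 2.5394
Node d (S = 86.25): V_d = 1/1.1·[0.7000·9.3111 + 0.3000·39.8580] = 16.7956
Node 0 (S = 115): V_0 = 1/1.1·[0.7000·2.5394 + 0.3000·16.7956] = 6.1966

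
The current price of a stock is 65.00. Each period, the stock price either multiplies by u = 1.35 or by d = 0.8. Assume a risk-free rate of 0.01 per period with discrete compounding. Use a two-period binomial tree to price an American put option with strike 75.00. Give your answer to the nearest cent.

15.19

Risk-neutral probability p = (1 + 0.01 − 0.8)/(1.35 − 0.8) = 0.2100/0.5500 = 0.3818
Terminal stock prices: S_uu = 118.5, S_ud = 70.2, S_dd = 41.6
Terminal payoffs (K − S): max(-43.46, 0) = 0, max(4.8, 0) = 4.8, max(33.4, 0) = 33.4
Node u (S = 87.75): continuation = 1/1.01·[0.3818·0.0000 + 0.6182·4.8000] = 2.9379; exercise value = 0.0000 ≤ continuation, so V_u = 2.9379
Node d (S = 52): continuation = 1/1.01·[0.3818·4.8000 + 0.6182·33.4000] = 22.2574; exercise value = 23.0000 > continuation, so V_d = 23.0000 (exercise)
Node 0 (S = 65): continuation = 1/1.01·[0.3818·2.9379 + 0.6182·23.0000] = 15.1880; exercise value = 10.0000 ≤ continuation, so V_0 = 15.1880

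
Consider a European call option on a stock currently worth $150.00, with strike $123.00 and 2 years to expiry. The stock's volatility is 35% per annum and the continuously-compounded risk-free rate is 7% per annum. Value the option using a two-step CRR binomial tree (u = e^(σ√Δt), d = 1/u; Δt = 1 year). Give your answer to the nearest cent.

CRR parameters: u = e^(σ√Δt) = e^(0.35·√1) = 1.4191, d = 1/u = 0.7047
Per-period rate: rΔt = 0.07·1 = 0.07, so R = e^0.07 = 1.0725
Risk-neutral probability p = (e^0.07 − 0.7047)/(1.4191 − 0.7047) = 0.3678/0.7144 = 0.5149
Terminal stock prices: S_uu = 302.1, S_ud = 150, S_dd = 74.49
Terminal payoffs (S − K): max(179.1, 0) = 179.1, max(27, 0) = 27, max(-48.51, 0) = 0
Node u (S = 212.9): V_u = e^(−0.07)·[0.5149·179.0629 + 0.4851·27.0000] = 98.1757
Node d (S = 105.7): V_d = e^(−0.07)·[0.5149·27.0000 + 0.4851·0.0000] = 12.9619
Node 0 (S = 150): V_0 = e^(−0.07)·[0.5149·98.1757 + 0.4851·12.9619] = 52.9943

$52.99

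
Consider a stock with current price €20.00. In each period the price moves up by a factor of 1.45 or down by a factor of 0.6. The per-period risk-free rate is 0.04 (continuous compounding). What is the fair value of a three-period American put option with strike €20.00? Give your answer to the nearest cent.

€4.78

Risk-neutral probability p = (e^0.04 − 0.6)/(1.45 − 0.6) = 0.4408/0.8500 = 0.5186
Terminal stock prices: S_uuu = 60.97, S_uud = 25.23, S_udd = 10.44, S_ddd = 4.32
Terminal payoffs (K − S): max(-40.97, 0) = 0, max(-5.23, 0) = 0, max(9.56, 0) = 9.56, max(15.68, 0) = 15.68
Node uu (S = 42.05): continuation = e^(−0.04)·[0.5186·0.0000 + 0.4814·0.0000] = 0.0000; exercise value = 0.0000 ≤ continuation, so V_uu = 0.0000
Node ud (S = 17.4): continuation = e^(−0.04)·[0.5186·0.0000 + 0.4814·9.5600] = 4.4217; exercise value = 2.6000 ≤ continuation, so V_ud = 4.4217
Node dd (S = 7.2): continuation = e^(−0.04)·[0.5186·9.5600 + 0.4814·15.6800] = 12.0158; exercise value = 12.8000 > continuation, so V_dd = 12.8000 (exercise)
Node u (S = 29): continuation = e^(−0.04)·[0.5186·0.0000 + 0.4814·4.4217] = 2.0451; exercise value = 0.0000 ≤ continuation, so V_u = 2.0451
Node d (S = 12): continuation = e^(−0.04)·[0.5186·4.4217 + 0.4814·12.8000] = 8.1235; exercise value = 8.0000 ≤ continuation, so V_d = 8.1235
Node 0 (S = 20): continuation = e^(−0.04)·[0.5186·2.0451 + 0.4814·8.1235] = 4.7763; exercise value = 0.0000 ≤ continuation, so V_0 = 4.7763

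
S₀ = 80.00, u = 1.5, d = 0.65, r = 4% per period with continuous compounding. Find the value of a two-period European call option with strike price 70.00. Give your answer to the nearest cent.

25.13

Risk-neutral probability p = (e^0.04 − 0.65)/(1.5 − 0.65) = 0.3908/0.8500 = 0.4598
Terminal stock prices: S_uu = 180, S_ud = 78, S_dd = 33.8
Terminal payoffs (S − K): max(110, 0) = 110, max(8, 0) = 8, max(-36.2, 0) = 0
Node u (S = 120): V_u = e^(−0.04)·[0.4598·110.0000 + 0.5402·8.0000] = 52.7447
Node d (S = 52): V_d = e^(−0.04)·[0.4598·8.0000 + 0.5402·0.0000] = 3.5340
Node 0 (S = 80): V_0 = e^(−0.04)·[0.4598·52.7447 + 0.5402·3.5340] = 25.1342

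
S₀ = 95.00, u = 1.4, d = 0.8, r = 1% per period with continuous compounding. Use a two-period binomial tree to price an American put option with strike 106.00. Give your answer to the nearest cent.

19.30

Risk-neutral probability p = (e^0.01 − 0.8)/(1.4 − 0.8) = 0.2101/0.6000 = 0.3501
Terminal stock prices: S_uu = 186.2, S_ud = 106.4, S_dd = 60.8
Terminal payoffs (K − S): max(-80.2, 0) = 0, max(-0.4, 0) = 0, max(45.2, 0) = 45.2
Node u (S = 133): continuation = e^(−0.01)·[0.3501·0.0000 + 0.6499·0.0000] = 0.0000; exercise value = 0.0000 ≤ continuation, so V_u = 0.0000
Node d (S = 76): continuation = e^(−0.01)·[0.3501·0.0000 + 0.6499·45.2000] = 29.0839; exercise value = 30.0000 > continuation, so V_d = 30.0000 (exercise)
Node 0 (S = 95): continuation = e^(−0.01)·[0.3501·0.0000 + 0.6499·30.0000] = 19.3035; exercise value = 11.0000 ≤ continuation, so V_0 = 19.3035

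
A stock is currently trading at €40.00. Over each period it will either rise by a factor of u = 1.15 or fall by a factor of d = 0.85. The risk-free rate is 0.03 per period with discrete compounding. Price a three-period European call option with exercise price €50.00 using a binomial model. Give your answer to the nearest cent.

€2.14

Risk-neutral probability p = (1 + 0.03 − 0.85)/(1.15 − 0.85) = 0.1800/0.3000 = 0.6000
Terminal stock prices: S_uuu = 60.83, S_uud = 44.96, S_udd = 33.23, S_ddd = 24.56
Terminal payoffs (S − K): max(10.83, 0) = 10.83, max(-5.035, 0) = 0, max(-16.77, 0) = 0, max(-25.44, 0) = 0
Node uu (S = 52.9): V_uu = 1/1.03·[0.6000·10.8350 + 0.4000·0.0000] = 6.3117
Node ud (S = 39.1): V_ud = 1/1.03·[0.6000·0.0000 + 0.4000·0.0000] = 0.0000
Node dd (S = 28.9): V_dd = 1/1.03·[0.6000·0.0000 + 0.4000·0.0000] = 0.0000
Node u (S = 46): V_u = 1/1.03·[0.6000·6.3117 + 0.4000·0.0000] = 3.6767
Node d (S = 34): V_d = 1/1.03·[0.6000·0.0000 + 0.4000·0.0000] = 0.0000
Node 0 (S = 40): V_0 = 1/1.03·[0.6000·3.6767 + 0.4000·0.0000] = 2.1418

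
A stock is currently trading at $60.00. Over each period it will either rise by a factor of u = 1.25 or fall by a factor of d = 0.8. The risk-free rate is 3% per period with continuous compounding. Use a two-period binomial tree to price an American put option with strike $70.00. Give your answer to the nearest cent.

$12.77

Risk-neutral probability p = (e^0.03 − 0.8)/(1.25 − 0.8) = 0.2305/0.4500 = 0.5121
Terminal stock prices: S_uu = 93.75, S_ud = 60, S_dd = 38.4
Terminal payoffs (K − S): max(-23.75, 0) = 0, max(10, 0) = 10, max(31.6, 0) = 31.6
Node u (S = 75): continuation = e^(−0.03)·[0.5121·0.0000 + 0.4879·10.0000] = 4.7346; exercise value = 0.0000 ≤ continuation, so V_u = 4.7346
Node d (S = 48): continuation = e^(−0.03)·[0.5121·10.0000 + 0.4879·31.6000] = 19.9312; exercise value = 22.0000 > continuation, so V_d = 22.0000 (exercise)
Node 0 (S = 60): continuation = e^(−0.03)·[0.5121·4.7346 + 0.4879·22.0000] = 12.7691; exercise value = 10.0000 ≤ continuation, so V_0 = 12.7691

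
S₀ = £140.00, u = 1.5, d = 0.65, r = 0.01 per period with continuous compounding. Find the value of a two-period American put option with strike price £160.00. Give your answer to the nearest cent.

Risk-neutral probability p = (e^0.01 − 0.65)/(1.5 − 0.65) = 0.3601/0.8500 = 0.4236
Terminal stock prices: S_uu = 315, S_ud = 136.5, S_dd = 59.15
Terminal payoffs (K − S): max(-155, 0) = 0, max(23.5, 0) = 23.5, max(100.8, 0) = 100.8
Node u (S = 210): continuation = e^(−0.01)·[0.4236·0.0000 + 0.5764·23.5000] = 13.4109; exercise value = 0.0000 ≤ continuation, so V_u = 13.4109
Node d (S = 91): continuation = e^(−0.01)·[0.4236·23.5000 + 0.5764·100.8500] = 67.4080; exercise value = 69.0000 > continuation, so V_d = 69.0000 (exercise)
Node 0 (S = 140): continuation = e^(−0.01)·[0.4236·13.4109 + 0.5764·69.0000] = 45.0008; exercise value = 20.0000 ≤ continuation, so V_0 = 45.0008

£45.00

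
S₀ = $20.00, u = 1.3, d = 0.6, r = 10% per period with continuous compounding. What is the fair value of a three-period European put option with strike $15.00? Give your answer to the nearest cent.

Risk-neutral probability p = (e^0.1 − 0.6)/(1.3 − 0.6) = 0.5052/0.7000 = 0.7217
Terminal stock prices: S_uuu = 43.94, S_uud = 20.28, S_udd = 9.36, S_ddd = 4.32
Terminal payoffs (K − S): max(-28.94, 0) = 0, max(-5.28, 0) = 0, max(5.64, 0) = 5.64, max(10.68, 0) = 10.68
Node uu (S = 33.8): V_uu = e^(−0.1)·[0.7217·0.0000 + 0.2783·0.0000] = 0.0000
Node ud (S = 15.6): V_ud = e^(−0.1)·[0.7217·0.0000 + 0.2783·5.6400] = 1.4204
Node dd (S = 7.2): V_dd = e^(−0.1)·[0.7217·5.6400 + 0.2783·10.6800] = 6.3726
Node u (S = 26): V_u = e^(−0.1)·[0.7217·0.0000 + 0.2783·1.4204] = 0.3577
Node d (S = 12): V_d = e^(−0.1)·[0.7217·1.4204 + 0.2783·6.3726] = 2.5324
Node 0 (S = 20): V_0 = e^(−0.1)·[0.7217·0.3577 + 0.2783·2.5324] = 0.8713

$0.87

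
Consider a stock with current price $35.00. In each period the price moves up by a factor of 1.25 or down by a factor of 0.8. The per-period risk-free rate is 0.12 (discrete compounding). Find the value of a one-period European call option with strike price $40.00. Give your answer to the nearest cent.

$2.38

Risk-neutral probability p = (1 + 0.12 − 0.8)/(1.25 − 0.8) = 0.3200/0.4500 = 0.7111
Terminal stock prices: S_u = 43.75, S_d = 28
Terminal payoffs (S − K): max(3.75, 0) = 3.75, max(-12, 0) = 0
Node 0 (S = 35): V_0 = 1/1.12·[0.7111·3.7500 + 0.2889·0.0000] = 2.3810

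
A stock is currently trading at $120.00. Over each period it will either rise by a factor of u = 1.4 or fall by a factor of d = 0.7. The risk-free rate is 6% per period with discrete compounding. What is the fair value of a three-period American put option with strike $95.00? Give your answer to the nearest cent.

Risk-neutral probability p = (1 + 0.06 − 0.7)/(1.4 − 0.7) = 0.3600/0.7000 = 0.5143
Terminal stock prices: S_uuu = 329.3, S_uud = 164.6, S_udd = 82.32, S_ddd = 41.16
Terminal payoffs (K − S): max(-234.3, 0) = 0, max(-69.64, 0) = 0, max(12.68, 0) = 12.68, max(53.84, 0) = 53.84
Node uu (S = 235.2): continuation = 1/1.06·[0.5143·0.0000 + 0.4857·0.0000] = 0.0000; exercise value = 0.0000 ≤ continuation, so V_uu = 0.0000
Node ud (S = 117.6): continuation = 1/1.06·[0.5143·0.0000 + 0.4857·12.6800] = 5.8102; exercise value = 0.0000 ≤ continuation, so V_ud = 5.8102
Node dd (S = 58.8): continuation = 1/1.06·[0.5143·12.6800 + 0.4857·53.8400] = 30.8226; exercise value = 36.2000 > continuation, so V_dd = 36.2000 (exercise)
Node u (S = 168): continuation = 1/1.06·[0.5143·0.0000 + 0.4857·5.8102] = 2.6624; exercise value = 0.0000 ≤ continuation, so V_u = 2.6624
Node d (S = 84): continuation = 1/1.06·[0.5143·5.8102 + 0.4857·36.2000] = 19.4066; exercise value = 11.0000 ≤ continuation, so V_d = 19.4066
Node 0 (S = 120): continuation = 1/1.06·[0.5143·2.6624 + 0.4857·19.4066] = 10.1842; exercise value = 0.0000 ≤ continuation, so V_0 = 10.1842

$10.18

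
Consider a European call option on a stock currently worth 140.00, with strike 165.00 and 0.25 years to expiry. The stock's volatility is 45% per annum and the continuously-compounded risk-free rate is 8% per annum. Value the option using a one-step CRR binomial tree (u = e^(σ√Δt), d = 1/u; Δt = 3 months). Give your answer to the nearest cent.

CRR parameters: u = e^(σ√Δt) = e^(0.45·√0.25) = 1.2523, d = 1/u = 0.7985
Per-period rate: rΔt = 0.08·0.25 = 0.02, so R = e^0.02 = 1.0202
Risk-neutral probability p = (e^0.02 − 0.7985)/(1.2523 − 0.7985) = 0.2217/0.4538 = 0.4885
Terminal stock prices: S_u = 175.3, S_d = 111.8
Terminal payoffs (S − K): max(10.33, 0) = 10.33, max(-53.21, 0) = 0
Node 0 (S = 140): V_0 = e^(−0.02)·[0.4885·10.3252 + 0.5115·0.0000] = 4.9440

4.94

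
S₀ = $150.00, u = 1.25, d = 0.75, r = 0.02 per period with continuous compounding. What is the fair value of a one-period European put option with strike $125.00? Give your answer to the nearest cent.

$5.63

Risk-neutral probability p = (e^0.02 − 0.75)/(1.25 − 0.75) = 0.2702/0.5000 = 0.5404
Terminal stock prices: S_u = 187.5, S_d = 112.5
Terminal payoffs (K − S): max(-62.5, 0) = 0, max(12.5, 0) = 12.5
Node 0 (S = 150): V_0 = e^(−0.02)·[0.5404·0.0000 + 0.4596·12.5000] = 5.6312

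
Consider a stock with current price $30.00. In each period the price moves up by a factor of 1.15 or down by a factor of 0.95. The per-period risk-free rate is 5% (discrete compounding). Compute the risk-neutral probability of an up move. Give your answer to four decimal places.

Risk-neutral probability p = (1 + 0.05 − 0.95)/(1.15 − 0.95) = 0.1000/0.2000 = 0.5000

p = 0.5000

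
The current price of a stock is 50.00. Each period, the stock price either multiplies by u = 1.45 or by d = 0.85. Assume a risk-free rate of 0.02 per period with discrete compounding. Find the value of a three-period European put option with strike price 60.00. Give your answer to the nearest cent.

13.30

Risk-neutral probability p = (1 + 0.02 − 0.85)/(1.45 − 0.85) = 0.1700/0.6000 = 0.2833
Terminal stock prices: S_uuu = 152.4, S_uud = 89.36, S_udd = 52.38, S_ddd = 30.71
Terminal payoffs (K − S): max(-92.43, 0) = 0, max(-29.36, 0) = 0, max(7.619, 0) = 7.619, max(29.29, 0) = 29.29
Node uu (S = 105.1): V_uu = 1/1.02·[0.2833·0.0000 + 0.7167·0.0000] = 0.0000
Node ud (S = 61.62): V_ud = 1/1.02·[0.2833·0.0000 + 0.7167·7.6188] = 5.3530
Node dd (S = 36.12): V_dd = 1/1.02·[0.2833·7.6188 + 0.7167·29.2938] = 22.6985
Node u (S = 72.5): V_u = 1/1.02·[0.2833·0.0000 + 0.7167·5.3530] = 3.7611
Node d (S = 42.5): V_d = 1/1.02·[0.2833·5.3530 + 0.7167·22.6985] = 17.4353
Node 0 (S = 50): V_0 = 1/1.02·[0.2833·3.7611 + 0.7167·17.4353] = 13.2950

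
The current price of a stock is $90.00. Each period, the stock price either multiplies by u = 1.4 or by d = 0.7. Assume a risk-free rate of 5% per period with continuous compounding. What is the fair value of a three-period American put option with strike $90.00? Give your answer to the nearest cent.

$16.37

Risk-neutral probability p = (e^0.05 − 0.7)/(1.4 − 0.7) = 0.3513/0.7000 = 0.5018
Terminal stock prices: S_uuu = 247, S_uud = 123.5, S_udd = 61.74, S_ddd = 30.87
Terminal payoffs (K − S): max(-157, 0) = 0, max(-33.48, 0) = 0, max(28.26, 0) = 28.26, max(59.13, 0) = 59.13
Node uu (S = 176.4): continuation = e^(−0.05)·[0.5018·0.0000 + 0.4982·0.0000] = 0.0000; exercise value = 0.0000 ≤ continuation, so V_uu = 0.0000
Node ud (S = 88.2): continuation = e^(−0.05)·[0.5018·0.0000 + 0.4982·28.2600] = 13.3921; exercise value = 1.8000 ≤ continuation, so V_ud = 13.3921
Node dd (S = 44.1): continuation = e^(−0.05)·[0.5018·28.2600 + 0.4982·59.1300] = 41.5106; exercise value = 45.9000 > continuation, so V_dd = 45.9000 (exercise)
Node u (S = 126): continuation = e^(−0.05)·[0.5018·0.0000 + 0.4982·13.3921] = 6.3463; exercise value = 0.0000 ≤ continuation, so V_u = 6.3463
Node d (S = 63): continuation = e^(−0.05)·[0.5018·13.3921 + 0.4982·45.9000] = 28.1440; exercise value = 27.0000 ≤ continuation, so V_d = 28.1440
Node 0 (S = 90): continuation = e^(−0.05)·[0.5018·6.3463 + 0.4982·28.1440] = 16.3665; exercise value = 0.0000 ≤ continuation, so V_0 = 16.3665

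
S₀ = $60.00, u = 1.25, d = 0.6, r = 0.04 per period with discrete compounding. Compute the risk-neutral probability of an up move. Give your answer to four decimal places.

Risk-neutral probability p = (1 + 0.04 − 0.6)/(1.25 − 0.6) = 0.4400/0.6500 = 0.6769

p = 0.6769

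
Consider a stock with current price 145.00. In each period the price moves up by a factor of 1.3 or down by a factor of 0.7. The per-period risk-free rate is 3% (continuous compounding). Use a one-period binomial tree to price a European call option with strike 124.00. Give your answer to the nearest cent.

Risk-neutral probability p = (e^0.03 − 0.7)/(1.3 − 0.7) = 0.3305/0.6000 = 0.5508
Terminal stock prices: S_u = 188.5, S_d = 101.5
Terminal payoffs (S − K): max(64.5, 0) = 64.5, max(-22.5, 0) = 0
Node 0 (S = 145): V_0 = e^(−0.03)·[0.5508·64.5000 + 0.4492·0.0000] = 34.4740

34.47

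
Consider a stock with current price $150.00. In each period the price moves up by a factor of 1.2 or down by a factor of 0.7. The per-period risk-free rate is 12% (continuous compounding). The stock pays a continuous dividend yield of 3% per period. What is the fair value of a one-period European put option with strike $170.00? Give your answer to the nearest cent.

Per-period risk-free factor R = e^0.12 = 1.1275; dividend-adjusted growth = e^(0.12−0.03) = 1.0942.
Risk-neutral probability p = (1.0942 − 0.7)/(1.2 − 0.7) = 0.3942/0.5000 = 0.7883
Terminal stock prices: S_u = 180, S_d = 105
Terminal payoffs (K − S): max(-10, 0) = 0, max(65, 0) = 65
Node 0 (S = 150): V_0 = e^(−0.12)·[0.7883·0.0000 + 0.2117·65.0000] = 12.2017

$12.20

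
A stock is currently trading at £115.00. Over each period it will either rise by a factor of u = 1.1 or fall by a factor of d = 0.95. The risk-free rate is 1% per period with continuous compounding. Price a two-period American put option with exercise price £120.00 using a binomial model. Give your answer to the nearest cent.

£6.38

Risk-neutral probability p = (e^0.01 − 0.95)/(1.1 − 0.95) = 0.0601/0.1500 = 0.4003
Terminal stock prices: S_uu = 139.2, S_ud = 120.2, S_dd = 103.8
Terminal payoffs (K − S): max(-19.15, 0) = 0, max(-0.175, 0) = 0, max(16.21, 0) = 16.21
Node u (S = 126.5): continuation = e^(−0.01)·[0.4003·0.0000 + 0.5997·0.0000] = 0.0000; exercise value = 0.0000 ≤ continuation, so V_u = 0.0000
Node d (S = 109.2): continuation = e^(−0.01)·[0.4003·0.0000 + 0.5997·16.2125] = 9.6253; exercise value = 10.7500 > continuation, so V_d = 10.7500 (exercise)
Node 0 (S = 115): continuation = e^(−0.01)·[0.4003·0.0000 + 0.5997·10.7500] = 6.3823; exercise value = 5.0000 ≤ continuation, so V_0 = 6.3823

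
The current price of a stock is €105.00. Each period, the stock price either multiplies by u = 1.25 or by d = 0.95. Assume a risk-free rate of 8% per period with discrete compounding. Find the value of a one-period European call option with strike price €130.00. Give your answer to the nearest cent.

Risk-neutral probability p = (1 + 0.08 − 0.95)/(1.25 − 0.95) = 0.1300/0.3000 = 0.4333
Terminal stock prices: S_u = 131.2, S_d = 99.75
Terminal payoffs (S − K): max(1.25, 0) = 1.25, max(-30.25, 0) = 0
Node 0 (S = 105): V_0 = 1/1.08·[0.4333·1.2500 + 0.5667·0.0000] = 0.5015

€0.50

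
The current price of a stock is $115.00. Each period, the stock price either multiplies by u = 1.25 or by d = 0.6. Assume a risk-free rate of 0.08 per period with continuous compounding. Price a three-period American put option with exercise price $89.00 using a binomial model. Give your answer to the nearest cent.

Risk-neutral probability p = (e^0.08 − 0.6)/(1.25 − 0.6) = 0.4833/0.6500 = 0.7435
Terminal stock prices: S_uuu = 224.6, S_uud = 107.8, S_udd = 51.75, S_ddd = 24.84
Terminal payoffs (K − S): max(-135.6, 0) = 0, max(-18.81, 0) = 0, max(37.25, 0) = 37.25, max(64.16, 0) = 64.16
Node uu (S = 179.7): continuation = e^(−0.08)·[0.7435·0.0000 + 0.2565·0.0000] = 0.0000; exercise value = 0.0000 ≤ continuation, so V_uu = 0.0000
Node ud (S = 86.25): continuation = e^(−0.08)·[0.7435·0.0000 + 0.2565·37.2500] = 8.8194; exercise value = 2.7500 ≤ continuation, so V_ud = 8.8194
Node dd (S = 41.4): continuation = e^(−0.08)·[0.7435·37.2500 + 0.2565·64.1600] = 40.7574; exercise value = 47.6000 > continuation, so V_dd = 47.6000 (exercise)
Node u (S = 143.8): continuation = e^(−0.08)·[0.7435·0.0000 + 0.2565·8.8194] = 2.0881; exercise value = 0.0000 ≤ continuation, so V_u = 2.0881
Node d (S = 69): continuation = e^(−0.08)·[0.7435·8.8194 + 0.2565·47.6000] = 17.3231; exercise value = 20.0000 > continuation, so V_d = 20.0000 (exercise)
Node 0 (S = 115): continuation = e^(−0.08)·[0.7435·2.0881 + 0.2565·20.0000] = 6.1684; exercise value = 0.0000 ≤ continuation, so V_0 = 6.1684

$6.17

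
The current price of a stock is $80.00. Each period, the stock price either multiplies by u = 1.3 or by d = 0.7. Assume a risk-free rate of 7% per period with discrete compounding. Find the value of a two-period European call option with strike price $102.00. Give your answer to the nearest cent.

Risk-neutral probability p = (1 + 0.07 − 0.7)/(1.3 − 0.7) = 0.3700/0.6000 = 0.6167
Terminal stock prices: S_uu = 135.2, S_ud = 72.8, S_dd = 39.2
Terminal payoffs (S − K): max(33.2, 0) = 33.2, max(-29.2, 0) = 0, max(-62.8, 0) = 0
Node u (S = 104): V_u = 1/1.07·[0.6167·33.2000 + 0.3833·0.0000] = 19.1340
Node d (S = 56): V_d = 1/1.07·[0.6167·0.0000 + 0.3833·0.0000] = 0.0000
Node 0 (S = 80): V_0 = 1/1.07·[0.6167·19.1340 + 0.3833·0.0000] = 11.0274

$11.03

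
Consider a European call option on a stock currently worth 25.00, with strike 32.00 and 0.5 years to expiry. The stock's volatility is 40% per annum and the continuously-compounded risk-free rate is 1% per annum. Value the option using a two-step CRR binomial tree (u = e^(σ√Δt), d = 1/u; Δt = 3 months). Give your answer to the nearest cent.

CRR parameters: u = e^(σ√Δt) = e^(0.4·√0.25) = 1.2214, d = 1/u = 0.8187
Per-period rate: rΔt = 0.01·0.25 = 0.0025, so R = e^0.0025 = 1.0025
Risk-neutral probability p = (e^0.0025 − 0.8187)/(1.2214 − 0.8187) = 0.1838/0.4027 = 0.4564
Terminal stock prices: S_uu = 37.3, S_ud = 25, S_dd = 16.76
Terminal payoffs (S − K): max(5.296, 0) = 5.296, max(-7, 0) = 0, max(-15.24, 0) = 0
Node u (S = 30.54): V_u = e^(−0.0025)·[0.4564·5.2956 + 0.5436·0.0000] = 2.4108
Node d (S = 20.47): V_d = e^(−0.0025)·[0.4564·0.0000 + 0.5436·0.0000] = 0.0000
Node 0 (S = 25): V_0 = e^(−0.0025)·[0.4564·2.4108 + 0.5436·0.0000] = 1.0975

1.10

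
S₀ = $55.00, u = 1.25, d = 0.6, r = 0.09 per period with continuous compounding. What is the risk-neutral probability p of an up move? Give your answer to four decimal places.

p = 0.7603

Risk-neutral probability p = (e^0.09 − 0.6)/(1.25 − 0.6) = 0.4942/0.6500 = 0.7603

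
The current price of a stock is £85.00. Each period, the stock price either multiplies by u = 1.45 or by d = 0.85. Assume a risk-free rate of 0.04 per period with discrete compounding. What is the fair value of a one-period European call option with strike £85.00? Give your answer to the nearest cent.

Risk-neutral probability p = (1 + 0.04 − 0.85)/(1.45 − 0.85) = 0.1900/0.6000 = 0.3167
Terminal stock prices: S_u = 123.2, S_d = 72.25
Terminal payoffs (S − K): max(38.25, 0) = 38.25, max(-12.75, 0) = 0
Node 0 (S = 85): V_0 = 1/1.04·[0.3167·38.2500 + 0.6833·0.0000] = 11.6466

£11.65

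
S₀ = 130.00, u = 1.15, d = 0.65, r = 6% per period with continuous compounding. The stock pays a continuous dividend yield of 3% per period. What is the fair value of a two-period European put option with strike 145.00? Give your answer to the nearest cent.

Per-period risk-free factor R = e^0.06 = 1.0618; dividend-adjusted growth = e^(0.06−0.03) = 1.0305.
Risk-neutral probability p = (1.0305 − 0.65)/(1.15 − 0.65) = 0.3805/0.5000 = 0.7609
Terminal stock prices: S_uu = 171.9, S_ud = 97.17, S_dd = 54.93
Terminal payoffs (K − S): max(-26.92, 0) = 0, max(47.83, 0) = 47.83, max(90.07, 0) = 90.07
Node u (S = 149.5): V_u = e^(−0.06)·[0.7609·0.0000 + 0.2391·47.8250] = 10.7686
Node d (S = 84.5): V_d = e^(−0.06)·[0.7609·47.8250 + 0.2391·90.0750] = 54.5532
Node 0 (S = 130): V_0 = e^(−0.06)·[0.7609·10.7686 + 0.2391·54.5532] = 20.0004

20.00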